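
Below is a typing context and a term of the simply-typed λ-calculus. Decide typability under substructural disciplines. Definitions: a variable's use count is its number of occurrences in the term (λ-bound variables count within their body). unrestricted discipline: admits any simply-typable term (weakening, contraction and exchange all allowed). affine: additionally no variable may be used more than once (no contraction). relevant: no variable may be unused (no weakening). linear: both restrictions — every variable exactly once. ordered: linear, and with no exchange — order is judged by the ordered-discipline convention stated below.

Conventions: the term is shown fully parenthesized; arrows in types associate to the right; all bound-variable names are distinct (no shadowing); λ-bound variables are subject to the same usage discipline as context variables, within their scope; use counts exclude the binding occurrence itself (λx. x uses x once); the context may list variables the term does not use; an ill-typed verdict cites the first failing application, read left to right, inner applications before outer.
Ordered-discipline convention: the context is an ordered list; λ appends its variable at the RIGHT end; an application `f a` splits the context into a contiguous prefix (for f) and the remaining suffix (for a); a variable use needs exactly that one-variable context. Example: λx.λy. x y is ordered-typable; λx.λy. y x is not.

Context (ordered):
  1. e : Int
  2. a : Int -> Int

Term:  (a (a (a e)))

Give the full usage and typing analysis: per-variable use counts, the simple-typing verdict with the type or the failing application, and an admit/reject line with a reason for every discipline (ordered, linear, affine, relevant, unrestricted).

variable uses: e=1, a=3
use order (left to right): a, a, a, e
typing: well-typed at Int
ordered ✗ (uses contraction: a ×3)
linear ✗ (uses contraction: a ×3)
affine ✗ (uses contraction: a ×3)
relevant ✓ (at least one use each (e, a))
unrestricted ✓ (type-checks (Int) and nothing is barred)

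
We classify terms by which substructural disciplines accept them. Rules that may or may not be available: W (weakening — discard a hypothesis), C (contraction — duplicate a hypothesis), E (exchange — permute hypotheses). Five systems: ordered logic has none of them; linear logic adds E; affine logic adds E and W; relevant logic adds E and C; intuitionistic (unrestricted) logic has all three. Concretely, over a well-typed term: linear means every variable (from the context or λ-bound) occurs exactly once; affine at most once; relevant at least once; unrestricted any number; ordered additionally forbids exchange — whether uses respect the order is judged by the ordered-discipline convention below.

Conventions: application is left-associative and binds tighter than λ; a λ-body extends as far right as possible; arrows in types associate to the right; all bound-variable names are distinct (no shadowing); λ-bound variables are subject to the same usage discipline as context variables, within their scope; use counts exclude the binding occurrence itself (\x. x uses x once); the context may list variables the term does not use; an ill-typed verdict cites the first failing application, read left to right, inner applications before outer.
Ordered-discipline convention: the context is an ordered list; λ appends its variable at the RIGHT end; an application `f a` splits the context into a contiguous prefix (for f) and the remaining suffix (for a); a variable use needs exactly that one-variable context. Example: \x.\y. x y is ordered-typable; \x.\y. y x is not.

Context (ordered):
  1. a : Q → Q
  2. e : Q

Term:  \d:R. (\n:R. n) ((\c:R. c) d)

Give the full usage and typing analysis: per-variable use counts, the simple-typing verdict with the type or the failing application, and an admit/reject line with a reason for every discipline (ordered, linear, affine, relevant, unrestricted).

variable uses: a=0; e=0; d [bound]=1; n [bound]=1; c [bound]=1
uses in reading order: n, c, d
typing: well-typed — term : R → R
ordered: ✗ — a, e left unused
linear: ✗ — a, e left unused
affine: ✓ — a, e, d, n, c: no repeats, contraction unneeded
relevant: ✗ — a, e left unused
unrestricted: ✓ — simply typable at R → R; W, C, E all held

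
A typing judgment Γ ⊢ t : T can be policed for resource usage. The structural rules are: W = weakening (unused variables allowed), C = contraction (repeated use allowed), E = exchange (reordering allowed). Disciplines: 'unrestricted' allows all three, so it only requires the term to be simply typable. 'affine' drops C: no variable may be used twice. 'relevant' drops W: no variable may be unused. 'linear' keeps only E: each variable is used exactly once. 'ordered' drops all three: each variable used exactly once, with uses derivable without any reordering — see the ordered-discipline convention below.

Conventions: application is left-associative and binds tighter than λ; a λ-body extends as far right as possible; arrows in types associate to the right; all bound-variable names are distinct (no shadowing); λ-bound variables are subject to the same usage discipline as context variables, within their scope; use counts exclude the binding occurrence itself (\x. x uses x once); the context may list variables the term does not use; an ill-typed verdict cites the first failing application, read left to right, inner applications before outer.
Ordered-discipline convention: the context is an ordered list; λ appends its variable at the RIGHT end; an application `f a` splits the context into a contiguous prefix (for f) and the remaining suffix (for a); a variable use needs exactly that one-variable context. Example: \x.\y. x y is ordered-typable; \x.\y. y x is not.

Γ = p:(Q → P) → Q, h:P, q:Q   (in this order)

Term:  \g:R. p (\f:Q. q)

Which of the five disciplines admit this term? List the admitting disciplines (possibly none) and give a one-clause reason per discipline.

admitted in: none
use counts: p=1; h=0; q=1; g [bound]=0; f [bound]=0
order of uses: p, q
typing: ill-typed: a function awaiting Q → P gets Q → Q
ordered ✗ (a type mismatch blocks all five)
linear ✗ (the type mismatch rejects it)
affine ✗ (not simply typable)
relevant ✗ (fails simple typing)
unrestricted ✗ (a type mismatch blocks all five)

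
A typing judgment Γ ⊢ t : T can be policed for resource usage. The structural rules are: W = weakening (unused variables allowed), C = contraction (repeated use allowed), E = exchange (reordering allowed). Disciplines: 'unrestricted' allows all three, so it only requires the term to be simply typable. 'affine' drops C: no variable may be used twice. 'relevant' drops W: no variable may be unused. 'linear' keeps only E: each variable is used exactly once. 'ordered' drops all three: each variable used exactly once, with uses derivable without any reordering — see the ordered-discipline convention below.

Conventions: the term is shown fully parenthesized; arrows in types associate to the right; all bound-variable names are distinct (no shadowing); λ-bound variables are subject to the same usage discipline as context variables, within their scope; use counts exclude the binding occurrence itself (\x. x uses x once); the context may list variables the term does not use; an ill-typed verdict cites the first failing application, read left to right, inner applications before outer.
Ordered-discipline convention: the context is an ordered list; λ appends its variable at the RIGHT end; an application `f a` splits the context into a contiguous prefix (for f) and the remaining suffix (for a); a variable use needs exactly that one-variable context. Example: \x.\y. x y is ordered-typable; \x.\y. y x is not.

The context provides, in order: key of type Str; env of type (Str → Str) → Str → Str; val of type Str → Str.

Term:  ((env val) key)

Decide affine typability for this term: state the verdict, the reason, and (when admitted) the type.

yes — key, env, val: no repeats, contraction unneeded; term : Str
counts: key ×1; env ×1; val ×1
uses in reading order: env, val, key
typing: the term checks, with type Str
all disciplines: ordered ✗; linear ✓; affine ✓; relevant ✓; unrestricted ✓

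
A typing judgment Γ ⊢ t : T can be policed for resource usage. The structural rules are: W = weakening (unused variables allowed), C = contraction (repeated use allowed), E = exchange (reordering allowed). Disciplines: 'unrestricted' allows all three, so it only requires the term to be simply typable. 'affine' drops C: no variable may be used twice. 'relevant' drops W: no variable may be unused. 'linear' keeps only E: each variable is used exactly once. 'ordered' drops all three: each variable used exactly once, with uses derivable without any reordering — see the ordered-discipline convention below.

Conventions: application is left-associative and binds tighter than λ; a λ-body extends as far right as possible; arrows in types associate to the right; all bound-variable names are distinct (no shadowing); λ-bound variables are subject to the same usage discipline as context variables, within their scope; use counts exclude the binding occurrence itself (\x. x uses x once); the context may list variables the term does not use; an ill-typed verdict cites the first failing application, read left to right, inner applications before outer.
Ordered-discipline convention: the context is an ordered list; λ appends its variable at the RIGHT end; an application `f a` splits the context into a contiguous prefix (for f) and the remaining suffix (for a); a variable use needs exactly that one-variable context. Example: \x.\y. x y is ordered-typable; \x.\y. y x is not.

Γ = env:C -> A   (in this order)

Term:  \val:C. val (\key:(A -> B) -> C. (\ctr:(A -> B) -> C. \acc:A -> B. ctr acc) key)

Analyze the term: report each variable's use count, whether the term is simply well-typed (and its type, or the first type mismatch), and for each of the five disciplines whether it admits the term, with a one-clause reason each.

variable uses: env ×0, val [bound] ×1, key [bound] ×1, ctr [bound] ×1, acc [bound] ×1
left-to-right use order: val, ctr, acc, key
typing: ill-typed: non-function type C applied to an argument
ordered: ✗ — the type mismatch rejects it
linear: ✗ — not simply typable
affine: ✗ — fails simple typing
relevant: ✗ — a type mismatch blocks all five
unrestricted: ✗ — the type mismatch rejects it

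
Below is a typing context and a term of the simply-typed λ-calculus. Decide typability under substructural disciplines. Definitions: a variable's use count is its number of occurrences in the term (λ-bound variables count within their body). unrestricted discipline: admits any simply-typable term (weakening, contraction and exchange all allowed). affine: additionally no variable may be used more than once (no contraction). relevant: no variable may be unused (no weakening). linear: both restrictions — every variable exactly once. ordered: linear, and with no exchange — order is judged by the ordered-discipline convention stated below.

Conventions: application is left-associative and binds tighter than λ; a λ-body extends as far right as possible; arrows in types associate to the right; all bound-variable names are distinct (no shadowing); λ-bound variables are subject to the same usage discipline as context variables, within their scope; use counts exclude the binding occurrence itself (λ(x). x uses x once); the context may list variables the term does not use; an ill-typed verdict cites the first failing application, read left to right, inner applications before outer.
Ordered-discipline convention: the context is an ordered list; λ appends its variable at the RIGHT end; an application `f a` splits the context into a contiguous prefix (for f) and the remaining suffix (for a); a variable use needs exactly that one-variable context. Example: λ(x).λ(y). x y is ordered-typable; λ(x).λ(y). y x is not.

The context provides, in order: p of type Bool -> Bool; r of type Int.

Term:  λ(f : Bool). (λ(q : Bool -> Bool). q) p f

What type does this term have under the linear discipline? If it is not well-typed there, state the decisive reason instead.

not well-typed under linear — r left unused
usage: p: 1×; r: 0×; f (λ-bound): 1×; q (λ-bound): 1×
left-to-right use order: q, p, f
typing: well-typed — term : Bool -> Bool
summary: ordered ✗, linear ✗, affine ✓, relevant ✗, unrestricted ✓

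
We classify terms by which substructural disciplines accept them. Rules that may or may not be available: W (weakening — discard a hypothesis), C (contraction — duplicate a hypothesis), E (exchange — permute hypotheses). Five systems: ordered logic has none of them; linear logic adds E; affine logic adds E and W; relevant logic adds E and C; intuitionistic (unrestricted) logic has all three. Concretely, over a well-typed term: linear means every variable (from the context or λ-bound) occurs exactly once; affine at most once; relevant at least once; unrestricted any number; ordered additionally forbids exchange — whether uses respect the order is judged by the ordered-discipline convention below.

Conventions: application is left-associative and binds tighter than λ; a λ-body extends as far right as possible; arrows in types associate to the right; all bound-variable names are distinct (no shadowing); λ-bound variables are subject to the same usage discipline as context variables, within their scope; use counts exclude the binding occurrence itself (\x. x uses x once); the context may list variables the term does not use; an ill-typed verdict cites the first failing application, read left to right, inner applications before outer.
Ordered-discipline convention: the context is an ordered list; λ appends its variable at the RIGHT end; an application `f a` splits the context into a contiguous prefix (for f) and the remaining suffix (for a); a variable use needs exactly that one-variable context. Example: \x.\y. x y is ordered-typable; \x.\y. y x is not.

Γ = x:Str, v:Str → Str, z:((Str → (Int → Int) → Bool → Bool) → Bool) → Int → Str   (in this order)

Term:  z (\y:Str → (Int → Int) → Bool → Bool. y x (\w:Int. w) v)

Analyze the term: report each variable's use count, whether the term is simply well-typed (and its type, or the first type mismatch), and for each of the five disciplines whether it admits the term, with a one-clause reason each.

usage: x: 1; v: 1; z: 1; y (bound): 1; w (bound): 1
use order (left to right): z, y, x, w, v
typing: ill-typed: argument of type Str → Str where Bool is required
ordered ✗ (a type mismatch blocks all five)
linear ✗ (the type mismatch rejects it)
affine ✗ (not simply typable)
relevant ✗ (fails simple typing)
unrestricted ✗ (a type mismatch blocks all five)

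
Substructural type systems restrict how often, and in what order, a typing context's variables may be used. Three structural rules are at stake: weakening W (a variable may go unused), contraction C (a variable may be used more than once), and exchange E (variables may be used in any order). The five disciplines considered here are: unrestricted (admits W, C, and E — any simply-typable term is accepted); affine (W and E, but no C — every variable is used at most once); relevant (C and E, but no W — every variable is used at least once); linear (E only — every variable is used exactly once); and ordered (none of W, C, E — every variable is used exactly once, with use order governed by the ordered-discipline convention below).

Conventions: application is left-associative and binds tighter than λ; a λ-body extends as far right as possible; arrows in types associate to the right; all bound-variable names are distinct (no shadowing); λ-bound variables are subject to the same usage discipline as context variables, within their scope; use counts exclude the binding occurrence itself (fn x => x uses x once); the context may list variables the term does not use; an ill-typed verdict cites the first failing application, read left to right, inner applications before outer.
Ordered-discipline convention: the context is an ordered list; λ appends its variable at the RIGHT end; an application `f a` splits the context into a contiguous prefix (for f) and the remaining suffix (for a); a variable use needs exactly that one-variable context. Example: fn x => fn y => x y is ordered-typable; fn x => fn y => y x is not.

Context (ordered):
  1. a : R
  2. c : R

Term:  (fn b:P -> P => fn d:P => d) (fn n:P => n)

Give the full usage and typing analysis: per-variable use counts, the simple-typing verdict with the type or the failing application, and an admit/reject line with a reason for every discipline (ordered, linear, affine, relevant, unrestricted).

usage: a=0, c=0, b (bound)=0, d (bound)=1, n (bound)=1
left-to-right use order: d, n
typing: the term checks, with type P -> P
ordered ✗ (unused: a, c, b — weakening required)
linear ✗ (unused: a, c, b — weakening required)
affine ✓ (none of a, c, b, d, n used more than once)
relevant ✗ (unused: a, c, b — weakening required)
unrestricted ✓ (typability at P -> P is all that's needed)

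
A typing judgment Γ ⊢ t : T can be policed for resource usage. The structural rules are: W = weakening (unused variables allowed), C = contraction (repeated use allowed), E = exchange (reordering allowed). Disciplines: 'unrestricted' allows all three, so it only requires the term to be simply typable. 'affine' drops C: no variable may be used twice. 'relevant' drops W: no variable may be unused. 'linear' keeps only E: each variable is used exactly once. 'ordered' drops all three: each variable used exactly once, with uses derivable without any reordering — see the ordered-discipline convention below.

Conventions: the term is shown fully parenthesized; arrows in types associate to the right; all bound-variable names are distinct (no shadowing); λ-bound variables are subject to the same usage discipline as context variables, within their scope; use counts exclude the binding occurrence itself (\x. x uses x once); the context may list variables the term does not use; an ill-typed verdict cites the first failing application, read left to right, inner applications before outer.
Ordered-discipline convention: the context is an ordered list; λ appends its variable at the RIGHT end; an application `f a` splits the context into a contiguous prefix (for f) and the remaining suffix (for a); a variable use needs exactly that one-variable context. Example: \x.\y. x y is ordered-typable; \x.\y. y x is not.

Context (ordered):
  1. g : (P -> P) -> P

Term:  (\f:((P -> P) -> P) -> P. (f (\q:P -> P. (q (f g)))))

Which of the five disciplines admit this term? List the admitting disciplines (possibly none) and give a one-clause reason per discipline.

admitted in: relevant, unrestricted
variable uses: g: 1, f (λ-bound): 2, q (λ-bound): 1
use order (left to right): f, q, f, g
typing: the term checks, with type (((P -> P) -> P) -> P) -> P
ordered: ✗ — uses contraction: f ×2
linear: ✗ — uses contraction: f ×2
affine: ✗ — uses contraction: f ×2
relevant: ✓ — every one of g, f, q appears
unrestricted: ✓ — type-checks ((((P -> P) -> P) -> P) -> P) and nothing is barred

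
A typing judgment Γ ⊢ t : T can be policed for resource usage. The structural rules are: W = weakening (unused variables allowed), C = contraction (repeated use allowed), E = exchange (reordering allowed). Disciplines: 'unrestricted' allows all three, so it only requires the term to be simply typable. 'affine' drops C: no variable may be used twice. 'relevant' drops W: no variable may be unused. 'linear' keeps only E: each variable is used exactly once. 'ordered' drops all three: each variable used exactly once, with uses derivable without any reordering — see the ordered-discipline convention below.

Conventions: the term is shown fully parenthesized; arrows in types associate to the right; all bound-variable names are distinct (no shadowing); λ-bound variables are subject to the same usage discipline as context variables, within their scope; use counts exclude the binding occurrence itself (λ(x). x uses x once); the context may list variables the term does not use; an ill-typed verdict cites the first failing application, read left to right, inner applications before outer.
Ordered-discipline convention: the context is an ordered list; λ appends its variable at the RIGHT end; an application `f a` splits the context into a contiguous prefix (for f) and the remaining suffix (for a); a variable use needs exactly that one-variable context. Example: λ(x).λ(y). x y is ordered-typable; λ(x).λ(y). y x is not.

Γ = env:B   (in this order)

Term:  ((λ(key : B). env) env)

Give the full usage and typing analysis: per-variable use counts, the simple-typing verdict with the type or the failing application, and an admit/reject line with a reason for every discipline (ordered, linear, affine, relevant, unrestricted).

usage: env ×2, key [bound] ×0
order of uses: env, env
typing: the term checks, with type B
ordered: ✗, repeated use of env ×2; unused: key — weakening required
linear: ✗, repeated use of env ×2; unused: key — weakening required
affine: ✗, repeated use of env ×2
relevant: ✗, unused: key — weakening required
unrestricted: ✓, typability at B is all that's needed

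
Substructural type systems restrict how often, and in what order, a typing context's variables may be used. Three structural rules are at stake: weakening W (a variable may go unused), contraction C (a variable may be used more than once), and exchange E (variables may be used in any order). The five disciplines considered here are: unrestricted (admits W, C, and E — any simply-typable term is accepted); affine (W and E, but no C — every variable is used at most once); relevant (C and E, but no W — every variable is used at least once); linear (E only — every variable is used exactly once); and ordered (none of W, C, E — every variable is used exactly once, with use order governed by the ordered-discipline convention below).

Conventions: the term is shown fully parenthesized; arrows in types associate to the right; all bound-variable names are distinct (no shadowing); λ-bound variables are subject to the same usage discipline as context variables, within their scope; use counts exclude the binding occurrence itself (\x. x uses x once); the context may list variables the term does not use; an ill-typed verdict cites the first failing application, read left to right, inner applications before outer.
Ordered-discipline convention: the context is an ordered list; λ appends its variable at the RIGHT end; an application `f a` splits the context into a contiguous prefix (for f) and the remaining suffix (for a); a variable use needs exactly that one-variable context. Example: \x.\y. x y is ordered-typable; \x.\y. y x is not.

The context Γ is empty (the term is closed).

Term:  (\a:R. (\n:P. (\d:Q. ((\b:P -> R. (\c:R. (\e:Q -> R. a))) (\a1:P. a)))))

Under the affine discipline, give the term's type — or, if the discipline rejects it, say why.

not well-typed under affine — a ×2 used more than once (contraction)
counts: a (λ-bound): 2×, n (λ-bound): 0×, d (λ-bound): 0×, b (λ-bound): 0×, c (λ-bound): 0×, e (λ-bound): 0×, a1 (λ-bound): 0×
order of uses: a, a
typing: well-typed — term : R -> P -> Q -> R -> (Q -> R) -> R
all disciplines: ordered ✗ | linear ✗ | affine ✗ | relevant ✗ | unrestricted ✓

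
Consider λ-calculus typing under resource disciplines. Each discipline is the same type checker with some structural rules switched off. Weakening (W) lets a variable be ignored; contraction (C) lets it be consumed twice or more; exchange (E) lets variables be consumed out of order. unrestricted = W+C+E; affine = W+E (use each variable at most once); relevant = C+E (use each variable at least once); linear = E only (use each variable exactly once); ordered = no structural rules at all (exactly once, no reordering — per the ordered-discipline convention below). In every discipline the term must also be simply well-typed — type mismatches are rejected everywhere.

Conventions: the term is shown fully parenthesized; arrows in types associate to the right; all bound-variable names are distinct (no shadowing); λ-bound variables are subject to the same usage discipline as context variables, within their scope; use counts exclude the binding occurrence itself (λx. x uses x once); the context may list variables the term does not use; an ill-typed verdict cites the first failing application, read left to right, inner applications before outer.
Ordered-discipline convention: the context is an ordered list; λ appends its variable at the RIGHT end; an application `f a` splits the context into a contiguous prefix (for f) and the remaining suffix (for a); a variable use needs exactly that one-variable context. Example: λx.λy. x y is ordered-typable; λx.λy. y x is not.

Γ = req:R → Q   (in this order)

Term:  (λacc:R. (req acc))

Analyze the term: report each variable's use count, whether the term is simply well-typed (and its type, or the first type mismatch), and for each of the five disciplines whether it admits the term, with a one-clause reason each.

usage: req: 1×; acc [bound]: 1×
left-to-right use order: req, acc
typing: well-typed — term : R → Q
ordered: ✓, req, acc once each; derivable with no W/C/E
linear: ✓, single use per variable (req, acc)
affine: ✓, none of req, acc used more than once
relevant: ✓, req, acc: all used, weakening unneeded
unrestricted: ✓, typability at R → Q is all that's needed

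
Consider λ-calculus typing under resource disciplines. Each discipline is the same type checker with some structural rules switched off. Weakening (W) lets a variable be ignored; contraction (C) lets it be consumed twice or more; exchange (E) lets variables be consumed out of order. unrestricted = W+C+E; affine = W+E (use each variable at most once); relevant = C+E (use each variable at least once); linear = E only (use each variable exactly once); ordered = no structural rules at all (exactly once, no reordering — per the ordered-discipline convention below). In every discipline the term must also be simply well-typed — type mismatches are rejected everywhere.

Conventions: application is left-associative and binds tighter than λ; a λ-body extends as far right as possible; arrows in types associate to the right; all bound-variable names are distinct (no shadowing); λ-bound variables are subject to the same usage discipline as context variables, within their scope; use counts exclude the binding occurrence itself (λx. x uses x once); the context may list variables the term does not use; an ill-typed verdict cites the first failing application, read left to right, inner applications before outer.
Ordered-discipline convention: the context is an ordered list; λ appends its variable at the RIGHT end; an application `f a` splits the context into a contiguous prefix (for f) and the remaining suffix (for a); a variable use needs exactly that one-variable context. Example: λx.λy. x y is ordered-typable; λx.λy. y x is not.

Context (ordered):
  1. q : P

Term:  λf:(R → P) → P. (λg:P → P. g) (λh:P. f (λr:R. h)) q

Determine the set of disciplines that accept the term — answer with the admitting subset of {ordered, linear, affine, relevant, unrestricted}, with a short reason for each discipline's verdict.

admitted by: affine, unrestricted
use counts: q: 1, f (bound): 1, g (bound): 1, h (bound): 1, r (bound): 0
order of uses: g, f, h, q
typing: the term checks, with type ((R → P) → P) → P
ordered: ✗, unused: r — weakening required
linear: ✗, unused: r — weakening required
affine: ✓, at most one use each (q, f, g, h, r)
relevant: ✗, unused: r — weakening required
unrestricted: ✓, simply typable at ((R → P) → P) → P; W, C, E all held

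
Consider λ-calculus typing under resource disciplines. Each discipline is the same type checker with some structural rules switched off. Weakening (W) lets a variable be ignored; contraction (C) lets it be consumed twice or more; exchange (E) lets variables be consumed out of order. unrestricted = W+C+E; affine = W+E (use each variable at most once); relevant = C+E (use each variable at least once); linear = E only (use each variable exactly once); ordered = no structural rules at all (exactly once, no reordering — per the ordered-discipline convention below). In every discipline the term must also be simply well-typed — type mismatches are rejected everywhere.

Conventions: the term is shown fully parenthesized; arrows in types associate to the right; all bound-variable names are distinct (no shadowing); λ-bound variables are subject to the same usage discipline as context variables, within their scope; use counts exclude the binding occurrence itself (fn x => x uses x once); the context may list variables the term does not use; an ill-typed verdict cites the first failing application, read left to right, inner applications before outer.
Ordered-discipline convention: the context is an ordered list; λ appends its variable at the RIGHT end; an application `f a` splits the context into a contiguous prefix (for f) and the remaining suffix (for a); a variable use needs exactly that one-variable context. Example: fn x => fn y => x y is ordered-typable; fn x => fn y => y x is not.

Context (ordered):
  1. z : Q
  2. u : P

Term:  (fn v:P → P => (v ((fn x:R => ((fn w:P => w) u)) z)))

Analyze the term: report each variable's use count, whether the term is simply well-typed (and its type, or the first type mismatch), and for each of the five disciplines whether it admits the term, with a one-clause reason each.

variable uses: z=1, u=1, v (λ-bound)=1, x (λ-bound)=0, w (λ-bound)=1
order of uses: v, w, u, z
typing: ill-typed: an argument Q mismatches the expected R
ordered: ✗, the type mismatch rejects it
linear: ✗, not simply typable
affine: ✗, fails simple typing
relevant: ✗, a type mismatch blocks all five
unrestricted: ✗, the type mismatch rejects it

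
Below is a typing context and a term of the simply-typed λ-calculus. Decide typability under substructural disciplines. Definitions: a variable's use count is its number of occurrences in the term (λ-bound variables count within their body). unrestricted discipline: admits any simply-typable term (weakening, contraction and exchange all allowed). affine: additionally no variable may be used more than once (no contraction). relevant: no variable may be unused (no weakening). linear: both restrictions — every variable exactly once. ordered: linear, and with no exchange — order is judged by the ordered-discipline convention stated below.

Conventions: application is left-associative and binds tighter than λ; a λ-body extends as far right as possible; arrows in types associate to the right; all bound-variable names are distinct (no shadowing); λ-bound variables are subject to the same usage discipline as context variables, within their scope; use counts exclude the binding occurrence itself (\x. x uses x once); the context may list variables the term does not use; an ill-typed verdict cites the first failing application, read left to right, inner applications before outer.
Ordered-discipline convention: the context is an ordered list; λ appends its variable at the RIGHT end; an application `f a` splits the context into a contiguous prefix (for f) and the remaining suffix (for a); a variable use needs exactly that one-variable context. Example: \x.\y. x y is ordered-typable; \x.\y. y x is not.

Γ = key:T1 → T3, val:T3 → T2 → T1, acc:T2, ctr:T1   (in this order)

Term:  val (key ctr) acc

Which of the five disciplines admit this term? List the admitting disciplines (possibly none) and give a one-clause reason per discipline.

admitted by: linear, affine, relevant, unrestricted
usage: key: 1×, val: 1×, acc: 1×, ctr: 1×
left-to-right use order: val, key, ctr, acc
typing: the term checks, with type T1
ordered: ✗ — use order val, key, ctr, acc needs exchange
linear: ✓ — single use per variable (key, val, acc, ctr)
affine: ✓ — at most one use each (key, val, acc, ctr)
relevant: ✓ — at least one use each (key, val, acc, ctr)
unrestricted: ✓ — simply typable at T1; W, C, E all held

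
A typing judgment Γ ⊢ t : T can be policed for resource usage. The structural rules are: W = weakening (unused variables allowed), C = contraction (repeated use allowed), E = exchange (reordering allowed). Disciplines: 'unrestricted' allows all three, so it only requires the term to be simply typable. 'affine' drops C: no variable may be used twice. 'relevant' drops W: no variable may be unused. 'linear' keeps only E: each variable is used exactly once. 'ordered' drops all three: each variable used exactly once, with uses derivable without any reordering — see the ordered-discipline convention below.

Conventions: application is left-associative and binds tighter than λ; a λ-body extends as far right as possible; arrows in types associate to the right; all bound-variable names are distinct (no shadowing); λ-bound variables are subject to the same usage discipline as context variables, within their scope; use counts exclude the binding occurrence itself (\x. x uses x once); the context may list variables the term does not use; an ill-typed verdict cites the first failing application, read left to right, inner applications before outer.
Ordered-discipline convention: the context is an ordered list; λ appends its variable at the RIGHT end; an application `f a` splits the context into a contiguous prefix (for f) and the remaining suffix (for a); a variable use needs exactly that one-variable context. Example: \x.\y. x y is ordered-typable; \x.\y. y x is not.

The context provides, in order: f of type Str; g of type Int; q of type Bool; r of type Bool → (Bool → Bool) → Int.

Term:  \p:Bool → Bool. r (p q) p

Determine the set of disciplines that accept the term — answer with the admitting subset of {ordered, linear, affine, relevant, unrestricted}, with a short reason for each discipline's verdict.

accepted by: unrestricted
variable uses: f=0; g=0; q=1; r=1; p (λ-bound)=2
uses in reading order: r, p, q, p
typing: well-typed — term : (Bool → Bool) → Int
ordered: ✗, uses contraction: p ×2; f, g never used (weakening)
linear: ✗, uses contraction: p ×2; f, g never used (weakening)
affine: ✗, uses contraction: p ×2
relevant: ✗, f, g never used (weakening)
unrestricted: ✓, simply typable at (Bool → Bool) → Int; W, C, E all held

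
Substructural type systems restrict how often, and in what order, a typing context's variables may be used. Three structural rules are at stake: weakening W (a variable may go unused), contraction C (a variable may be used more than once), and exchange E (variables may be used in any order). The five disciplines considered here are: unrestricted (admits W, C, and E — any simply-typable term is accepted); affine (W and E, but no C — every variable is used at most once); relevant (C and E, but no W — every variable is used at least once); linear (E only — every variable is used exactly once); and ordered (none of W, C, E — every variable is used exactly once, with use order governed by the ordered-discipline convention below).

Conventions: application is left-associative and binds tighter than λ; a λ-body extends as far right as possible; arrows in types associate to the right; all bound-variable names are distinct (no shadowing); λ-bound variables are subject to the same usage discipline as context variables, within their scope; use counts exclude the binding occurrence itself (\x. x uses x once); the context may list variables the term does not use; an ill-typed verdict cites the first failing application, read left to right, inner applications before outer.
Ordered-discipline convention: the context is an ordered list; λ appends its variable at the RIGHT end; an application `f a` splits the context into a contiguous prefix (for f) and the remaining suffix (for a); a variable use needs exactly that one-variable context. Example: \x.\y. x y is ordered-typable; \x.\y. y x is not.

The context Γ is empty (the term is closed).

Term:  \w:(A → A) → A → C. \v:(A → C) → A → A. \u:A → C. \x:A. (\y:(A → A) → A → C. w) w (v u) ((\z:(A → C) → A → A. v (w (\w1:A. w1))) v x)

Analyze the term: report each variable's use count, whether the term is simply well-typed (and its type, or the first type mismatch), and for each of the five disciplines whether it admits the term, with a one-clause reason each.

use counts: w [bound]: 3, v [bound]: 3, u [bound]: 1, x [bound]: 1, y [bound]: 0, z [bound]: 0, w1 [bound]: 1
left-to-right use order: w, w, v, u, v, w, w1, v, x
typing: ✓ — ((A → A) → A → C) → ((A → C) → A → A) → (A → C) → A → C
ordered: ✗, uses contraction: w ×3, v ×3; needs weakening: y, z unused
linear: ✗, uses contraction: w ×3, v ×3; needs weakening: y, z unused
affine: ✗, uses contraction: w ×3, v ×3
relevant: ✗, needs weakening: y, z unused
unrestricted: ✓, type-checks (((A → A) → A → C) → ((A → C) → A → A) → (A → C) → A → C) and nothing is barred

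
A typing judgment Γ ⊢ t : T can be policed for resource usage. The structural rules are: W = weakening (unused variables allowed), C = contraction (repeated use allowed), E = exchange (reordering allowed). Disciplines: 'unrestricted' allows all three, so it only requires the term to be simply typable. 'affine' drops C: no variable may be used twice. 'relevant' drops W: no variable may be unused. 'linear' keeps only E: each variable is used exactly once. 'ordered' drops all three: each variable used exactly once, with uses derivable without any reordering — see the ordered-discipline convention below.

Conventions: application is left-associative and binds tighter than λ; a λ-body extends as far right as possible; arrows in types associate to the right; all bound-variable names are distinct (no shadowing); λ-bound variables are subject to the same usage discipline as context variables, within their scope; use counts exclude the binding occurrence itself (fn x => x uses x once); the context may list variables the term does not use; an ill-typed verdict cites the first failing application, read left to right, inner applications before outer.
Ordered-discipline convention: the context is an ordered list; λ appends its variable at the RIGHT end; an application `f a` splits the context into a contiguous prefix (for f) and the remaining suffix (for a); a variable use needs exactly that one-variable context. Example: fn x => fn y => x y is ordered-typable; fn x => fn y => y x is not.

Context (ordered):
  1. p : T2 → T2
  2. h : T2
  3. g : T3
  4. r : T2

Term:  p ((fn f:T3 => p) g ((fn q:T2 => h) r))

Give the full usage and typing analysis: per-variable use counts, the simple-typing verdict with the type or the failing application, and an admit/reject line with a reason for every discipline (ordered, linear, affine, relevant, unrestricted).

use counts: p: 2; h: 1; g: 1; r: 1; f (bound): 0; q (bound): 0
uses in reading order: p, p, g, h, r
typing: well-typed at T2
ordered: ✗, repeated use of p ×2; f, q left unused
linear: ✗, repeated use of p ×2; f, q left unused
affine: ✗, repeated use of p ×2
relevant: ✗, f, q left unused
unrestricted: ✓, simply typable at T2; W, C, E all held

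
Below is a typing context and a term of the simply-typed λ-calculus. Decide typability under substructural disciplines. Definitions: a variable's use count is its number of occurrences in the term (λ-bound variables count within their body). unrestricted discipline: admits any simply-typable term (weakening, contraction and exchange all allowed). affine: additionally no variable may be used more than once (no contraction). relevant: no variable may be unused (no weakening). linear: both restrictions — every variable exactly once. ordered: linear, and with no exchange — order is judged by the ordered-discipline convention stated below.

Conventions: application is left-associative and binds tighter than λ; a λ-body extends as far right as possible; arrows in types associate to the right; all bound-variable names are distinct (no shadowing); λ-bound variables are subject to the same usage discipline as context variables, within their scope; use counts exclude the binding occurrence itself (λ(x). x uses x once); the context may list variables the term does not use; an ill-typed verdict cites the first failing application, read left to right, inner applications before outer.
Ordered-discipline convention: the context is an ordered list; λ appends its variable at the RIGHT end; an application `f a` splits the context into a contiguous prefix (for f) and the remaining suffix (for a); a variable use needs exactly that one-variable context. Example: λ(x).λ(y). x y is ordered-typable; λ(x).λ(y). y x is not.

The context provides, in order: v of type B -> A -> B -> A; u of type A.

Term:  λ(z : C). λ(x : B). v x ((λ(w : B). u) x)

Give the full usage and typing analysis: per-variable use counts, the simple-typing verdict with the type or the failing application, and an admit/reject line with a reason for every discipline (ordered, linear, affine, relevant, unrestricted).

usage: v: 1; u: 1; z [bound]: 0; x [bound]: 2; w [bound]: 0
left-to-right use order: v, x, u, x
typing: well-typed — term : C -> B -> B -> A
ordered: ✗, repeated use of x ×2; z, w left unused
linear: ✗, repeated use of x ×2; z, w left unused
affine: ✗, repeated use of x ×2
relevant: ✗, z, w left unused
unrestricted: ✓, simply typable at C -> B -> B -> A; W, C, E all held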